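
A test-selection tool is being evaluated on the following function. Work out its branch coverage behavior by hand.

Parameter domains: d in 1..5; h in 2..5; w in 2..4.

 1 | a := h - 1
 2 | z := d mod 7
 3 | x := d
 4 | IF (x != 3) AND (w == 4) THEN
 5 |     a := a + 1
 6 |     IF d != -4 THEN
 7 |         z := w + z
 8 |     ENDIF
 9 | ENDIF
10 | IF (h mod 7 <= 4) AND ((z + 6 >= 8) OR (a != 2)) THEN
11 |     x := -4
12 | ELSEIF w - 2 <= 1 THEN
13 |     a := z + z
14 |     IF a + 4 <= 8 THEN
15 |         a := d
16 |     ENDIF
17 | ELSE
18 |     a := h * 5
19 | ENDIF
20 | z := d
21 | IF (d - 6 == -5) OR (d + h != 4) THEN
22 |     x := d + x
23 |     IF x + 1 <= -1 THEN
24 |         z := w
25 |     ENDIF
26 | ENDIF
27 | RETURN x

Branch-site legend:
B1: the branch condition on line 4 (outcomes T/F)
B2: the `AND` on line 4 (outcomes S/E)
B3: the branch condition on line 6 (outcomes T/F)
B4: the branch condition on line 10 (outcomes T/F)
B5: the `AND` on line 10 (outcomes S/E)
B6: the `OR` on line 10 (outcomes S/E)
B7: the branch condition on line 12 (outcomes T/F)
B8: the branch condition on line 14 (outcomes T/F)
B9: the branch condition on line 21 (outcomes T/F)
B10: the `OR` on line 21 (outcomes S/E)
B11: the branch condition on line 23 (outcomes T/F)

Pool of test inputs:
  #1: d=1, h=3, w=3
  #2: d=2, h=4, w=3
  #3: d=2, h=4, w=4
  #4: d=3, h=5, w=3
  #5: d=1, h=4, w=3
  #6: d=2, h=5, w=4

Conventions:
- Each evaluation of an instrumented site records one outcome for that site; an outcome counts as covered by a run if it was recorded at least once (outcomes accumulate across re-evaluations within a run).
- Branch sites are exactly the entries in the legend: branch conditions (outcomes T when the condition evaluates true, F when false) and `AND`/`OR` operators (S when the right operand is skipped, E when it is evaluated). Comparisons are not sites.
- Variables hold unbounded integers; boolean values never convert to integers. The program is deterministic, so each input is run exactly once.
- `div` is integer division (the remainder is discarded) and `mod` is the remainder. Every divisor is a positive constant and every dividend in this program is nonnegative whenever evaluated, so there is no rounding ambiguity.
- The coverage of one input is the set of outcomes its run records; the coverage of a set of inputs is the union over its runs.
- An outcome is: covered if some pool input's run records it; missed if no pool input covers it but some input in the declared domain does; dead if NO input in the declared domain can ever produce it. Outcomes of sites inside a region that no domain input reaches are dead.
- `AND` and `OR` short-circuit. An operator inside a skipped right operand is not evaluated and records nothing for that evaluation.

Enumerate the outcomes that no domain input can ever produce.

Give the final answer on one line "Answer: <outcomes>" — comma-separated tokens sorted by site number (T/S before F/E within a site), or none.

sweeping the full domain (60 inputs) for each outcome:
  B3=F: never recorded by any domain input -> dead
  reachable outcomes have witnesses, e.g. B1=T (e.g. d=1, h=2, w=4), B1=F (e.g. d=1, h=2, w=2), B2=S (e.g. d=3, h=2, w=2), B2=E (e.g. d=1, h=2, w=2)

Answer: B3=F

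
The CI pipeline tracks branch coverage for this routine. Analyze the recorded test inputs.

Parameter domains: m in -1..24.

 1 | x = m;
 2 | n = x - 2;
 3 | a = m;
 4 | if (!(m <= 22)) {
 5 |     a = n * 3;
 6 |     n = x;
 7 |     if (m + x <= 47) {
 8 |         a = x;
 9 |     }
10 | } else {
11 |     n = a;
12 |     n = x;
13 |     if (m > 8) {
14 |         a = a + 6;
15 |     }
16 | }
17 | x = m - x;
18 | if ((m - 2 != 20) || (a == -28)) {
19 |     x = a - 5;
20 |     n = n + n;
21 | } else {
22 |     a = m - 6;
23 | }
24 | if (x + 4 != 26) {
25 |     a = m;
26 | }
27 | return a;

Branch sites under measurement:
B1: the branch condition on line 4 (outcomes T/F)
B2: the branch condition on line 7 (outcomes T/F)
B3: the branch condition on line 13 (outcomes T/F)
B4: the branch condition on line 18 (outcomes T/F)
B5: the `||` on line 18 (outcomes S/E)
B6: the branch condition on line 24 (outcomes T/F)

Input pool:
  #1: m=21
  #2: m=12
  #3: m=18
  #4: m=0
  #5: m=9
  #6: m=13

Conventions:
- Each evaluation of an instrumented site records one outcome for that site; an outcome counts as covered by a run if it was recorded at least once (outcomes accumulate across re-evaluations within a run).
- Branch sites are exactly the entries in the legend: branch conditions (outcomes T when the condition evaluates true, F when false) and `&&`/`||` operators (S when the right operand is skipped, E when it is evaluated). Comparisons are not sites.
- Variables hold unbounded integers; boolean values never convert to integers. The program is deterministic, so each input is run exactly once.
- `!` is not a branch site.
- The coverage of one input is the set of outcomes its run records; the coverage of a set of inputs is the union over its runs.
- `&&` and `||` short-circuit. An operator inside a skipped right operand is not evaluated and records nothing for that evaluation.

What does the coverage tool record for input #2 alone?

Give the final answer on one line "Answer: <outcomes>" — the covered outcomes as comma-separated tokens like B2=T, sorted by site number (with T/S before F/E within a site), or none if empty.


Tracing the run of input #2 (m=12):
  B1->F, B3->T, B5->S, B4->T, B6->T
deduplicating events, the covered set is: B1=F, B3=T, B4=T, B5=S, B6=T
Answer: B1=F, B3=T, B4=T, B5=S, B6=T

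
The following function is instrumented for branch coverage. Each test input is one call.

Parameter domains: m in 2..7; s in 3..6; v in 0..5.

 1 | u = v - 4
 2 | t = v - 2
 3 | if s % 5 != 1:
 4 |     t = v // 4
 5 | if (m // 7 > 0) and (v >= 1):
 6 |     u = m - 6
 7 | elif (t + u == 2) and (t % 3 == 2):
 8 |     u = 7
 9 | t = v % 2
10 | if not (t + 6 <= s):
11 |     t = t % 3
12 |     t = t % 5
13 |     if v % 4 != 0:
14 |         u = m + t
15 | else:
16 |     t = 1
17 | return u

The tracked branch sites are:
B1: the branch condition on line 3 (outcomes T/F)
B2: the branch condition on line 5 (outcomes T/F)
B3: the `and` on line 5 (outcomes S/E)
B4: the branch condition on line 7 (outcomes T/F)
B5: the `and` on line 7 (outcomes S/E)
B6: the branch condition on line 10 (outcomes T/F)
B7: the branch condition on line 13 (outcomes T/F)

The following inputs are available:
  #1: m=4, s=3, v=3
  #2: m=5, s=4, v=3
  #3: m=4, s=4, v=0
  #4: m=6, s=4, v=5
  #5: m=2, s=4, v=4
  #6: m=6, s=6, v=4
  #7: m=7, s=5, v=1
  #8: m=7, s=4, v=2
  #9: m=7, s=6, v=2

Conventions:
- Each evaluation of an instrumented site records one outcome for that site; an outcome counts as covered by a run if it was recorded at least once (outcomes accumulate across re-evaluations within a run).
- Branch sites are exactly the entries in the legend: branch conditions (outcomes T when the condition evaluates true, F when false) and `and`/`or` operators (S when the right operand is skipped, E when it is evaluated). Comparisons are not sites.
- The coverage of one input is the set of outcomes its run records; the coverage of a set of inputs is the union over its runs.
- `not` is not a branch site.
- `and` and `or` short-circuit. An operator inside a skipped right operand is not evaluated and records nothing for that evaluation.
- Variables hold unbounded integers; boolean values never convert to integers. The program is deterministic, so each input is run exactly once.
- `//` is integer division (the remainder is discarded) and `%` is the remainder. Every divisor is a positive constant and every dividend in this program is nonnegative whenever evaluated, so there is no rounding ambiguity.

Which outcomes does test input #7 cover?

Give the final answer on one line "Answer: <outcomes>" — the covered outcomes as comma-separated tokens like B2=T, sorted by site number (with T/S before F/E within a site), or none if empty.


Tracing the run of input #7 (m=7, s=5, v=1):
  B1->T, B3->E, B2->T, B6->T, B7->T
deduplicating events, the covered set is: B1=T, B2=T, B3=E, B6=T, B7=T
Answer: B1=T, B2=T, B3=E, B6=T, B7=T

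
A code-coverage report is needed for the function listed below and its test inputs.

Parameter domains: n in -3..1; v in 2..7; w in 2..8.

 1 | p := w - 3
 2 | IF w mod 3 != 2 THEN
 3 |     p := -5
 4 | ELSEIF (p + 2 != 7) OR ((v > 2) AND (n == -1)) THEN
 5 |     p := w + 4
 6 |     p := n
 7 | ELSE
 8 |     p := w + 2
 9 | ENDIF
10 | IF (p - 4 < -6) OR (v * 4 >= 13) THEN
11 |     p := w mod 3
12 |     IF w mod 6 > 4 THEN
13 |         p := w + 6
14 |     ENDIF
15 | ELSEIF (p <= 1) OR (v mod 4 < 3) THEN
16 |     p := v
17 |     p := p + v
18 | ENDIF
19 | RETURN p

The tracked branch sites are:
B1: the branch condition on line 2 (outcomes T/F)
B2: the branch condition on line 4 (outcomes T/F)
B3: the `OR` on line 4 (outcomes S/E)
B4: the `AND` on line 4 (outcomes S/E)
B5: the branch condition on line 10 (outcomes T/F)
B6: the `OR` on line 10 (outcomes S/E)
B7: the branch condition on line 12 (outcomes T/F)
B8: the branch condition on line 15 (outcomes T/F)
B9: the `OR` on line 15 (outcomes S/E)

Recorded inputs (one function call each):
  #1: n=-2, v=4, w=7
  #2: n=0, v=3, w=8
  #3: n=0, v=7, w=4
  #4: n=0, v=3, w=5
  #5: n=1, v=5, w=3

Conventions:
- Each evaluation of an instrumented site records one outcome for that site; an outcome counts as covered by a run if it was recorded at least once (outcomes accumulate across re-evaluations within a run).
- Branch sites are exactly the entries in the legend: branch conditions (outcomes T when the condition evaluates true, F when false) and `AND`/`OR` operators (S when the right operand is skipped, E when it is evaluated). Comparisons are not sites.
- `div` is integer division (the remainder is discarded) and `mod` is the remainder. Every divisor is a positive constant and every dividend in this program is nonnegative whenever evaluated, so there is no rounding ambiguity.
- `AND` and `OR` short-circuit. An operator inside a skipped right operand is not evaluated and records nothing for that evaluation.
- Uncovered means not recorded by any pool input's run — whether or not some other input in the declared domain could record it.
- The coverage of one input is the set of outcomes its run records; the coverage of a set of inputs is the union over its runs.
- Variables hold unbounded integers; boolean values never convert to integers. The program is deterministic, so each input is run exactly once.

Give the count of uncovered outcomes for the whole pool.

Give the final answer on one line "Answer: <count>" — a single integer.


#1 (n=-2, v=4, w=7) -> B1->T, B6->S, B5->T, B7->F; covered: B1=T, B5=T, B6=S, B7=F
#2 (n=0, v=3, w=8) -> B1->F, B3->E, B4->E, B2->F, B6->E, B5->F, B9->E, B8->F; covered: B1=F, B2=F, B3=E, B4=E, B5=F, B6=E, B8=F, B9=E
#3 (n=0, v=7, w=4) -> B1->T, B6->S, B5->T, B7->F; covered: B1=T, B5=T, B6=S, B7=F
#4 (n=0, v=3, w=5) -> B1->F, B3->S, B2->T, B6->E, B5->F, B9->S, B8->T; covered: B1=F, B2=T, B3=S, B5=F, B6=E, B8=T, B9=S
#5 (n=1, v=5, w=3) -> B1->T, B6->S, B5->T, B7->F; covered: B1=T, B5=T, B6=S, B7=F
union over the pool: B1=T, B1=F, B2=T, B2=F, B3=S, B3=E, B4=E, B5=T, B5=F, B6=S, B6=E, B7=F, B8=T, B8=F, B9=S, B9=E
uncovered (2 of 18): B4=S, B7=T
Answer: 2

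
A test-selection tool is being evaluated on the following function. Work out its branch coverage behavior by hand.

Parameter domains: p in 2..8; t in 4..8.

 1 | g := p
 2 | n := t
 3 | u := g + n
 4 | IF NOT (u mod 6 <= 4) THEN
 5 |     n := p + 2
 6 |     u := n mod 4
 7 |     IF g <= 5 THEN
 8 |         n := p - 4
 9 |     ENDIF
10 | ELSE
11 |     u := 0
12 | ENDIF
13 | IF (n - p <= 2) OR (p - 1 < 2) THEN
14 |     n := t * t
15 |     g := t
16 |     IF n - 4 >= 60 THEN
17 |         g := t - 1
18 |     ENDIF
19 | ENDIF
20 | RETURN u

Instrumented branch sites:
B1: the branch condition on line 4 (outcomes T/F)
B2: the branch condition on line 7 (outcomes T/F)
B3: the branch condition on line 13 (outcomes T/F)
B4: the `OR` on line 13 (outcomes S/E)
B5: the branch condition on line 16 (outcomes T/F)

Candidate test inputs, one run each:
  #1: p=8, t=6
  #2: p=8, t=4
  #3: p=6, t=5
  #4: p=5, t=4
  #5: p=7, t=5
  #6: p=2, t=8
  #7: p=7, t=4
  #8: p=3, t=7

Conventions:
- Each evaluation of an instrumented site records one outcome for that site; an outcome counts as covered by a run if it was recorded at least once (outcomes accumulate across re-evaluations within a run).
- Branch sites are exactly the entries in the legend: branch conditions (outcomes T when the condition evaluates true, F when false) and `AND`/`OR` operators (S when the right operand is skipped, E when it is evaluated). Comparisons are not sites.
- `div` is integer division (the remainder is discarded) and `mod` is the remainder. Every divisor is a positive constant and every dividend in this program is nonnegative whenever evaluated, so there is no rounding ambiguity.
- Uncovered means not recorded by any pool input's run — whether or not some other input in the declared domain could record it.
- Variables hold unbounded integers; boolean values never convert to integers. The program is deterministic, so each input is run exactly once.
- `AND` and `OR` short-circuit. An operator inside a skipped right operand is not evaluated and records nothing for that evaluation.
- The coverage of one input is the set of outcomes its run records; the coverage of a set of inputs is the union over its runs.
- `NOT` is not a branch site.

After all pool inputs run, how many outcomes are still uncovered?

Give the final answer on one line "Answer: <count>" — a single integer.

run #1 (p=8, t=6) records B1=F, B3=T, B4=S, B5=F
run #2 (p=8, t=4) records B1=F, B3=T, B4=S, B5=F
run #3 (p=6, t=5) records B1=T, B2=F, B3=T, B4=S, B5=F
run #4 (p=5, t=4) records B1=F, B3=T, B4=S, B5=F
run #5 (p=7, t=5) records B1=F, B3=T, B4=S, B5=F
run #6 (p=2, t=8) records B1=F, B3=T, B4=E, B5=T
run #7 (p=7, t=4) records B1=T, B2=F, B3=T, B4=S, B5=F
run #8 (p=3, t=7) records B1=F, B3=F, B4=E
union over the pool: B1=T, B1=F, B2=F, B3=T, B3=F, B4=S, B4=E, B5=T, B5=F
uncovered (1 of 10): B2=T

Answer: 1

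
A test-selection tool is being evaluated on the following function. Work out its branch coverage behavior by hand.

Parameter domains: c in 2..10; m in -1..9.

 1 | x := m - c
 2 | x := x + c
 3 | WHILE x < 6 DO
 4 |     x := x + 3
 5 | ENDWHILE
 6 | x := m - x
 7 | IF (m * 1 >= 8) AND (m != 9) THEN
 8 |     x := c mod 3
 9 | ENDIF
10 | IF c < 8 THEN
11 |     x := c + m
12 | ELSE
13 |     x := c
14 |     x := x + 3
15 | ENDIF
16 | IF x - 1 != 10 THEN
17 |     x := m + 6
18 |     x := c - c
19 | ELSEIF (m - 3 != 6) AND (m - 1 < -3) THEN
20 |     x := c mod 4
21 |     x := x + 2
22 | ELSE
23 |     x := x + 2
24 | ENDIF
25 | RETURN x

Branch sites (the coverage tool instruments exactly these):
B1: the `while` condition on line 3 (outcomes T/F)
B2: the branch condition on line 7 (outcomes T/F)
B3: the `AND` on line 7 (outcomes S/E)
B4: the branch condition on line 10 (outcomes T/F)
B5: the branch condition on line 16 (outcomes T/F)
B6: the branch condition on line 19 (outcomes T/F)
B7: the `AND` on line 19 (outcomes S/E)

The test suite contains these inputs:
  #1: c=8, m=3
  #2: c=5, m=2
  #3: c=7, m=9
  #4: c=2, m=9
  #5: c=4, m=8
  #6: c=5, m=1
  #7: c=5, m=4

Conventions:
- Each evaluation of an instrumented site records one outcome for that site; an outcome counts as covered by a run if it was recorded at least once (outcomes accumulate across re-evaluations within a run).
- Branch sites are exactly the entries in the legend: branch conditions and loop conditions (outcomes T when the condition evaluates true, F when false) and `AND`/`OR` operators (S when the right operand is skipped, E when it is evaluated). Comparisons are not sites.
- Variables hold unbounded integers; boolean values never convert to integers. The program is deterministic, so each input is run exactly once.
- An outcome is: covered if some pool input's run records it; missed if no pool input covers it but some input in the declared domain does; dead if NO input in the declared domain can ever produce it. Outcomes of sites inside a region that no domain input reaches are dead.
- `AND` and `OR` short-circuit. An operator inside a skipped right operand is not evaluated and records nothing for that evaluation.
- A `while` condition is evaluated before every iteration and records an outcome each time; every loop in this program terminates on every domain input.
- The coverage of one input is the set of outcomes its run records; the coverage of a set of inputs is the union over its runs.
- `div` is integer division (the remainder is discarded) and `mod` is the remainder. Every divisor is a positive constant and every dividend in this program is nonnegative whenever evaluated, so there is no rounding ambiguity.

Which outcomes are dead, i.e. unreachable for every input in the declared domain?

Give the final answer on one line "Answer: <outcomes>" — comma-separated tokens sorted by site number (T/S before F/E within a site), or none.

sweeping the full domain (99 inputs) for each outcome:
  B6=T: unreachable across the whole domain -> dead
  reachable outcomes have witnesses, e.g. B1=T (e.g. c=2, m=-1), B1=F (e.g. c=2, m=-1), B2=T (e.g. c=2, m=8), B2=F (e.g. c=2, m=-1)

Answer: B6=T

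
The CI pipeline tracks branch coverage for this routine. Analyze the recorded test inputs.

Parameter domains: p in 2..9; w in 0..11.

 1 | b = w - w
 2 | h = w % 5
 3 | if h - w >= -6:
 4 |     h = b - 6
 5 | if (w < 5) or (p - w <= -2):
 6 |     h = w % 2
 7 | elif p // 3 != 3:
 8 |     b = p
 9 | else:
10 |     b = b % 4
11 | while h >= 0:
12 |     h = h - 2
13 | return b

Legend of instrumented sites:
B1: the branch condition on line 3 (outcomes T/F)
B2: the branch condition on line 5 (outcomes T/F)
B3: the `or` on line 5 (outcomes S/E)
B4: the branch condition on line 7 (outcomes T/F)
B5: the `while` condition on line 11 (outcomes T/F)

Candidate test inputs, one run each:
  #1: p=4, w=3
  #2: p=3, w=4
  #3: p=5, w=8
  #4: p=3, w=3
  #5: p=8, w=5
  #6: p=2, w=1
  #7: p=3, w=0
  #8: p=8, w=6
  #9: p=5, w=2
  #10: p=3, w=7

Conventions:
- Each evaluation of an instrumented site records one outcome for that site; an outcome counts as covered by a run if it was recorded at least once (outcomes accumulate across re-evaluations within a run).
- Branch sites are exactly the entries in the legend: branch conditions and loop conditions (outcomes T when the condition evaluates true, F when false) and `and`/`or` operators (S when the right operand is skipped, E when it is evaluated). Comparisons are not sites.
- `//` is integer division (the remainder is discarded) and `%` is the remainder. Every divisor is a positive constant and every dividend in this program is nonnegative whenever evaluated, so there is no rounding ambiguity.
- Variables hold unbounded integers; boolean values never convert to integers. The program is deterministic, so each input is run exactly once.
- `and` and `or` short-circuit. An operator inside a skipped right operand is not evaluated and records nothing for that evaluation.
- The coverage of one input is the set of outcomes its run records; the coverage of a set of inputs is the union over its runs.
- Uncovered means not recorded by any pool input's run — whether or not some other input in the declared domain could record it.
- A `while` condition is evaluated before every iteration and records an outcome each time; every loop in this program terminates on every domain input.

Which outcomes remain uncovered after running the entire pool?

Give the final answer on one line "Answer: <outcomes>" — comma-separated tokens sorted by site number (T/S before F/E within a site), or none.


input #1 (p=4, w=3): events B1->T, B3->S, B2->T, B5->T, B5->F; covers B1=T, B2=T, B3=S, B5=T, B5=F
input #2 (p=3, w=4): events B1->T, B3->S, B2->T, B5->T, B5->F; covers B1=T, B2=T, B3=S, B5=T, B5=F
input #3 (p=5, w=8): events B1->T, B3->E, B2->T, B5->T, B5->F; covers B1=T, B2=T, B3=E, B5=T, B5=F
input #4 (p=3, w=3): events B1->T, B3->S, B2->T, B5->T, B5->F; covers B1=T, B2=T, B3=S, B5=T, B5=F
input #5 (p=8, w=5): events B1->T, B3->E, B2->F, B4->T, B5->F; covers B1=T, B2=F, B3=E, B4=T, B5=F
input #6 (p=2, w=1): events B1->T, B3->S, B2->T, B5->T, B5->F; covers B1=T, B2=T, B3=S, B5=T, B5=F
input #7 (p=3, w=0): events B1->T, B3->S, B2->T, B5->T, B5->F; covers B1=T, B2=T, B3=S, B5=T, B5=F
input #8 (p=8, w=6): events B1->T, B3->E, B2->F, B4->T, B5->F; covers B1=T, B2=F, B3=E, B4=T, B5=F
input #9 (p=5, w=2): events B1->T, B3->S, B2->T, B5->T, B5->F; covers B1=T, B2=T, B3=S, B5=T, B5=F
input #10 (p=3, w=7): events B1->T, B3->E, B2->T, B5->T, B5->F; covers B1=T, B2=T, B3=E, B5=T, B5=F
union over the pool: B1=T, B2=T, B2=F, B3=S, B3=E, B4=T, B5=T, B5=F
uncovered (2 of 10): B1=F, B4=F
Answer: B1=F, B4=F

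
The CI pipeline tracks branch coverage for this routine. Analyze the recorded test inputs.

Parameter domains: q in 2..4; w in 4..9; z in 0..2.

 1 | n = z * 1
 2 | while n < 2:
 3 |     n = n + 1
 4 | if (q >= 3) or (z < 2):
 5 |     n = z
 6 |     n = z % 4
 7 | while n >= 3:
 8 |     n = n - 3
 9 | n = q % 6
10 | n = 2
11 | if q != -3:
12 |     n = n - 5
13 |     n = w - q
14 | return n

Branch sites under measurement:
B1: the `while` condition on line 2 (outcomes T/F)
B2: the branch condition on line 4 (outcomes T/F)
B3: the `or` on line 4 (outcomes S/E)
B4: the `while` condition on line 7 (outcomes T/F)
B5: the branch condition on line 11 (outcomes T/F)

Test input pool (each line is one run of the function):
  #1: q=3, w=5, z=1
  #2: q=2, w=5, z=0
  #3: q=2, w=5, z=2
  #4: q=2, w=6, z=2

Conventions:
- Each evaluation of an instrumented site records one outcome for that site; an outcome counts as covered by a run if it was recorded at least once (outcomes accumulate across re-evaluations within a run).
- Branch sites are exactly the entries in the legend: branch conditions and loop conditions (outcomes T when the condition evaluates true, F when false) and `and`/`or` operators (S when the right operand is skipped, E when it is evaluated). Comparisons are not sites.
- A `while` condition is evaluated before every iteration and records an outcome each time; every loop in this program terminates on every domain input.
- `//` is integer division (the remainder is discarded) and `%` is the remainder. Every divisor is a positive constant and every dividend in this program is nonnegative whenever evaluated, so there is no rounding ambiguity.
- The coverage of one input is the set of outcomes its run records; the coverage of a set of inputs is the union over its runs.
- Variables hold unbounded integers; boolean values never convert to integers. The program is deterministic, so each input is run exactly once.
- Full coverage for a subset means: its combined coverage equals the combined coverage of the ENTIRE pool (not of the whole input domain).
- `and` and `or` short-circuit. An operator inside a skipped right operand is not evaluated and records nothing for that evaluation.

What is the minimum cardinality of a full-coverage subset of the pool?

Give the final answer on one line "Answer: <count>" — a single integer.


run #1 (q=3, w=5, z=1) runs B1->T, B1->F, B3->S, B2->T, B4->F, B5->T; records B1=T, B1=F, B2=T, B3=S, B4=F, B5=T
run #2 (q=2, w=5, z=0) runs B1->T, B1->T, B1->F, B3->E, B2->T, B4->F, B5->T; records B1=T, B1=F, B2=T, B3=E, B4=F, B5=T
run #3 (q=2, w=5, z=2) runs B1->F, B3->E, B2->F, B4->F, B5->T; records B1=F, B2=F, B3=E, B4=F, B5=T
run #4 (q=2, w=6, z=2) runs B1->F, B3->E, B2->F, B4->F, B5->T; records B1=F, B2=F, B3=E, B4=F, B5=T
union over all inputs: B1=T, B1=F, B2=T, B2=F, B3=S, B3=E, B4=F, B5=T (8 outcomes)
size 1 is not enough: best union over all size-1 subsets is 6/8
inputs {1, 3} (size 2) cover everything; no size-2 subset with a lexicographically smaller index list covers all 8
Answer: 2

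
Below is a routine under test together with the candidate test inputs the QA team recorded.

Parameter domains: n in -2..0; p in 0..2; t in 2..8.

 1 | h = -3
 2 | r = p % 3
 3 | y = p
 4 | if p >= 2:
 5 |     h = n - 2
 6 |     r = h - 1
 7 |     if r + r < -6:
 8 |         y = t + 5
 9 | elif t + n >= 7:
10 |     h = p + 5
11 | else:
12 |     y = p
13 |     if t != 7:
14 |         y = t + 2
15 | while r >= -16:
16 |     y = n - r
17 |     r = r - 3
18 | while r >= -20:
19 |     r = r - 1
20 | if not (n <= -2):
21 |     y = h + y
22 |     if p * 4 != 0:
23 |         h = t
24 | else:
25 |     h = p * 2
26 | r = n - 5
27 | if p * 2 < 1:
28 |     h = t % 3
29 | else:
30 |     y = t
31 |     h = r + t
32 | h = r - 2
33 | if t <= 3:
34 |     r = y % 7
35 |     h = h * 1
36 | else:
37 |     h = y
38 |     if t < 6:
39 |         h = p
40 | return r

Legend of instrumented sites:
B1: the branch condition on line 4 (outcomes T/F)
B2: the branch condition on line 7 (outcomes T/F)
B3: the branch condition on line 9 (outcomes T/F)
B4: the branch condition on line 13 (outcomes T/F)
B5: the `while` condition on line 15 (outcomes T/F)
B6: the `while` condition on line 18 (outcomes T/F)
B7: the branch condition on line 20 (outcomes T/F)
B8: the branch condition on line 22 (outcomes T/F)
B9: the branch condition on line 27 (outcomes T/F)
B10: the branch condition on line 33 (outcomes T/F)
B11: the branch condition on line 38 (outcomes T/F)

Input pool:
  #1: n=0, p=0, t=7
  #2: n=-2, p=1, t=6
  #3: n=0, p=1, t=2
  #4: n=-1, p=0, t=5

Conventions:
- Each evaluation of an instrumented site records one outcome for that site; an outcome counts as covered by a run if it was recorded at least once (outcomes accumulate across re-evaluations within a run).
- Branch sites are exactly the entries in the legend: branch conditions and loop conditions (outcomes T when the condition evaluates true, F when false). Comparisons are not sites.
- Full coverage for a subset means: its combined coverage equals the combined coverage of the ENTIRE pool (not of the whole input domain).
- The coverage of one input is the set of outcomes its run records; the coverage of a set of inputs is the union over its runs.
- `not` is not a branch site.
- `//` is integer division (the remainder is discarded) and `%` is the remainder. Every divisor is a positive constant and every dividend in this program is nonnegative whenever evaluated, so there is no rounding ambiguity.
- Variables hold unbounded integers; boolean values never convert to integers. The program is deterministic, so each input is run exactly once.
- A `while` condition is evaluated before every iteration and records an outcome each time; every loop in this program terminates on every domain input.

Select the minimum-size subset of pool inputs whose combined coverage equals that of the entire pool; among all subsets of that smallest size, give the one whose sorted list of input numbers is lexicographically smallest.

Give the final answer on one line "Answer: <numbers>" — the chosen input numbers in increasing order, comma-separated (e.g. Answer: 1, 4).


input #1, n=0, p=0, t=7: events B1->F, B3->T, B5->T, B5->T, B5->T, B5->T, B5->T, B5->T, B5->F, B6->T, B6->T, B6->T, B6->F, B7->T, ...; outcomes B1=F, B3=T, B5=T, B5=F, B6=T, B6=F, B7=T, B8=F, B9=T, B10=F, B11=F
input #2, n=-2, p=1, t=6: events B1->F, B3->F, B4->T, B5->T, B5->T, B5->T, B5->T, B5->T, B5->T, B5->F, B6->T, B6->T, B6->T, B6->T, ...; outcomes B1=F, B3=F, B4=T, B5=T, B5=F, B6=T, B6=F, B7=F, B9=F, B10=F, B11=F
input #3, n=0, p=1, t=2: events B1->F, B3->F, B4->T, B5->T, B5->T, B5->T, B5->T, B5->T, B5->T, B5->F, B6->T, B6->T, B6->T, B6->T, ...; outcomes B1=F, B3=F, B4=T, B5=T, B5=F, B6=T, B6=F, B7=T, B8=T, B9=F, B10=T
input #4, n=-1, p=0, t=5: events B1->F, B3->F, B4->T, B5->T, B5->T, B5->T, B5->T, B5->T, B5->T, B5->F, B6->T, B6->T, B6->T, B6->F, ...; outcomes B1=F, B3=F, B4=T, B5=T, B5=F, B6=T, B6=F, B7=T, B8=F, B9=T, B10=F, B11=T
together the pool reaches 18 outcomes: B1=F, B3=T, B3=F, B4=T, B5=T, B5=F, B6=T, B6=F, B7=T, B7=F, B8=T, B8=F, B9=T, B9=F, B10=T, B10=F, B11=T, B11=F
size 1 is not enough: best union over all size-1 subsets is 12/18
size 2 is not enough: best union over all size-2 subsets is 16/18
size 3 is not enough: best union over all size-3 subsets is 17/18
the canonical winner is {1, 2, 3, 4}: size 4, full 18-outcome coverage, earliest index list among size-4 covers
Answer: 1, 2, 3, 4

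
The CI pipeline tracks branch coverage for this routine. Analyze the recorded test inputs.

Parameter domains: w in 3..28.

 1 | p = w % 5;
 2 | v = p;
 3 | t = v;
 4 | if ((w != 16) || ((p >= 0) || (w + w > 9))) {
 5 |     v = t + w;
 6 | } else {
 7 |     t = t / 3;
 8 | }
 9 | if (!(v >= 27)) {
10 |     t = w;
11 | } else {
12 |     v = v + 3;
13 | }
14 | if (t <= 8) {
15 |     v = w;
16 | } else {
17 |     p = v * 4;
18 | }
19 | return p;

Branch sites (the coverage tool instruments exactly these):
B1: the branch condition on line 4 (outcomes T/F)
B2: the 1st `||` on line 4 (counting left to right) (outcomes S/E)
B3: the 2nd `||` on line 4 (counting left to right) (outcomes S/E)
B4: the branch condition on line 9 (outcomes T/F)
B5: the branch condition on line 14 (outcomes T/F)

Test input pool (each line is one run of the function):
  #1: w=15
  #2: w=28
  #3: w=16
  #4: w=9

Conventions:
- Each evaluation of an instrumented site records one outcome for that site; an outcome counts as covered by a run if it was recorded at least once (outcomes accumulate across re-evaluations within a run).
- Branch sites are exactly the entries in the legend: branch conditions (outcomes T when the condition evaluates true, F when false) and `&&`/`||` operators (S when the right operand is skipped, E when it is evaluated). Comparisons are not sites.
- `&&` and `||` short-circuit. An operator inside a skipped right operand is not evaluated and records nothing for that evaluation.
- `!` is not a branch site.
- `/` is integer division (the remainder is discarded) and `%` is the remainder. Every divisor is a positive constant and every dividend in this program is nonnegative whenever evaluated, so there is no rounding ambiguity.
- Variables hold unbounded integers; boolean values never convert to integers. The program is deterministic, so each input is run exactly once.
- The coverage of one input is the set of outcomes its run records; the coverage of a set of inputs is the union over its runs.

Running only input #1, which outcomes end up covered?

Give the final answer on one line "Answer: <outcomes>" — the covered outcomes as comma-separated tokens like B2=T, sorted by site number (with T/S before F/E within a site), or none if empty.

Tracing the run of input #1 (w=15):
  B2->S, B1->T, B4->T, B5->F
distinct outcomes covered: B1=T, B2=S, B4=T, B5=F

Answer: B1=T, B2=S, B4=T, B5=F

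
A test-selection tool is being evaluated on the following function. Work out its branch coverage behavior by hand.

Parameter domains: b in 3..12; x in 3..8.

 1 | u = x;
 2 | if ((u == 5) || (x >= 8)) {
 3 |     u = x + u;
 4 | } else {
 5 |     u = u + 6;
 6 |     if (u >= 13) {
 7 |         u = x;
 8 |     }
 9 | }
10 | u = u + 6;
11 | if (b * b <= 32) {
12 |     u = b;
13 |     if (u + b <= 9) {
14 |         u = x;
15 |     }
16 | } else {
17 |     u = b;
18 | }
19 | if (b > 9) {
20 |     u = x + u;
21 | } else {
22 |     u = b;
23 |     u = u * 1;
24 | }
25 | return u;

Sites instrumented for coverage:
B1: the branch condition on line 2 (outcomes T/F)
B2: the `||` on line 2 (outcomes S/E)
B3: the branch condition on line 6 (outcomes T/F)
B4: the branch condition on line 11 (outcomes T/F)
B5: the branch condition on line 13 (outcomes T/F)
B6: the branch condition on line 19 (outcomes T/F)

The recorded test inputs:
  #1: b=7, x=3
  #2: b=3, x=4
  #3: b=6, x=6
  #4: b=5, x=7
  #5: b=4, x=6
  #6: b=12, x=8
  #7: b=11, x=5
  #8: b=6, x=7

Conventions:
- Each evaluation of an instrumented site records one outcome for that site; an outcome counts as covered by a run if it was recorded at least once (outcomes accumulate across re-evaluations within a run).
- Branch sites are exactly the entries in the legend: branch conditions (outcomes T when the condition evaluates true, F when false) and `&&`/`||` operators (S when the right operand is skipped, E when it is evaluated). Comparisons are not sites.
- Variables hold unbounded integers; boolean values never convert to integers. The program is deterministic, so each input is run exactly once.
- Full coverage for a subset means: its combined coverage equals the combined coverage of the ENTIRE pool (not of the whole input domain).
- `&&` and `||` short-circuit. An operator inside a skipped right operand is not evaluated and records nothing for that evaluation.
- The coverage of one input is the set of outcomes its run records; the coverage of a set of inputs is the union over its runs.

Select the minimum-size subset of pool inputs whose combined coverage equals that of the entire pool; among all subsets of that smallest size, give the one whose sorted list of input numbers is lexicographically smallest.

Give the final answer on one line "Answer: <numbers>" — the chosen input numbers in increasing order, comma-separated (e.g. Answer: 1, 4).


#1 (b=7, x=3) -> B2->E, B1->F, B3->F, B4->F, B6->F; covered: B1=F, B2=E, B3=F, B4=F, B6=F
#2 (b=3, x=4) -> B2->E, B1->F, B3->F, B4->T, B5->T, B6->F; covered: B1=F, B2=E, B3=F, B4=T, B5=T, B6=F
#3 (b=6, x=6) -> B2->E, B1->F, B3->F, B4->F, B6->F; covered: B1=F, B2=E, B3=F, B4=F, B6=F
#4 (b=5, x=7) -> B2->E, B1->F, B3->T, B4->T, B5->F, B6->F; covered: B1=F, B2=E, B3=T, B4=T, B5=F, B6=F
#5 (b=4, x=6) -> B2->E, B1->F, B3->F, B4->T, B5->T, B6->F; covered: B1=F, B2=E, B3=F, B4=T, B5=T, B6=F
#6 (b=12, x=8) -> B2->E, B1->T, B4->F, B6->T; covered: B1=T, B2=E, B4=F, B6=T
#7 (b=11, x=5) -> B2->S, B1->T, B4->F, B6->T; covered: B1=T, B2=S, B4=F, B6=T
#8 (b=6, x=7) -> B2->E, B1->F, B3->T, B4->F, B6->F; covered: B1=F, B2=E, B3=T, B4=F, B6=F
pool-wide coverage (12 outcomes): B1=T, B1=F, B2=S, B2=E, B3=T, B3=F, B4=T, B4=F, B5=T, B5=F, B6=T, B6=F
every size-1 subset falls short of the 12 outcomes (best: 6/12)
every size-2 subset falls short of the 12 outcomes (best: 10/12)
at size 3, {2, 4, 7} reaches all 12 outcomes; every lexicographically earlier size-3 subset fails
Answer: 2, 4, 7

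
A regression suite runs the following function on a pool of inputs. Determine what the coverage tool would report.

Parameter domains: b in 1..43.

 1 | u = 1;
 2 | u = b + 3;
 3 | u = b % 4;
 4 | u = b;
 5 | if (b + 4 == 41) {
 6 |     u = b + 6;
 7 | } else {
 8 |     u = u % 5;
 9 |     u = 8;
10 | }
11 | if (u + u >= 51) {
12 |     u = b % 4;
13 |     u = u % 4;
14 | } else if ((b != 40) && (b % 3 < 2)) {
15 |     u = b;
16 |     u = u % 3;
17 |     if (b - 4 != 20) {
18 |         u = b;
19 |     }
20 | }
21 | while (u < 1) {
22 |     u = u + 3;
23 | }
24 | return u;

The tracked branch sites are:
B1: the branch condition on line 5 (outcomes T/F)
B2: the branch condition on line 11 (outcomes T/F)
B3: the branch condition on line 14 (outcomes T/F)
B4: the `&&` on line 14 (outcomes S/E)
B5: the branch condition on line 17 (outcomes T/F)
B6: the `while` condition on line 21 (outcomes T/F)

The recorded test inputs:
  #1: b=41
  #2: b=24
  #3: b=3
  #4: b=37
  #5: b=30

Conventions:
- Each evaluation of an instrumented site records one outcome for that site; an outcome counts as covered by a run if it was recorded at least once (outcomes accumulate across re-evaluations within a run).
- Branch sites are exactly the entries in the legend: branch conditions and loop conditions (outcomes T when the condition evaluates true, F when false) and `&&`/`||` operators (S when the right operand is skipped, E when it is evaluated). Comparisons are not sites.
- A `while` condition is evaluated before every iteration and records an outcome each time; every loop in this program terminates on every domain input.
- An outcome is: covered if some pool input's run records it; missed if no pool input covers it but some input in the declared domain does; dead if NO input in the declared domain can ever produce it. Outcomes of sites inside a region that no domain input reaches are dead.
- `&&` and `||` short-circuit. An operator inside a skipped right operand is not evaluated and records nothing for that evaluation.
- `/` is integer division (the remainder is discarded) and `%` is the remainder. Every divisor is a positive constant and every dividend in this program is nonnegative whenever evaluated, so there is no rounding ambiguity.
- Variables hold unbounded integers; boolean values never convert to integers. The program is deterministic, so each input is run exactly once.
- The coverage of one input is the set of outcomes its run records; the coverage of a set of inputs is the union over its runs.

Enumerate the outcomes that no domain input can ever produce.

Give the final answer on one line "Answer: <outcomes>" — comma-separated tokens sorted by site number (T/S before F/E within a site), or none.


checking every outcome against all 43 domain inputs:
  reachable outcomes have witnesses, e.g. B1=T (e.g. b=37), B1=F (e.g. b=1), B2=T (e.g. b=37), B2=F (e.g. b=1)
Answer: none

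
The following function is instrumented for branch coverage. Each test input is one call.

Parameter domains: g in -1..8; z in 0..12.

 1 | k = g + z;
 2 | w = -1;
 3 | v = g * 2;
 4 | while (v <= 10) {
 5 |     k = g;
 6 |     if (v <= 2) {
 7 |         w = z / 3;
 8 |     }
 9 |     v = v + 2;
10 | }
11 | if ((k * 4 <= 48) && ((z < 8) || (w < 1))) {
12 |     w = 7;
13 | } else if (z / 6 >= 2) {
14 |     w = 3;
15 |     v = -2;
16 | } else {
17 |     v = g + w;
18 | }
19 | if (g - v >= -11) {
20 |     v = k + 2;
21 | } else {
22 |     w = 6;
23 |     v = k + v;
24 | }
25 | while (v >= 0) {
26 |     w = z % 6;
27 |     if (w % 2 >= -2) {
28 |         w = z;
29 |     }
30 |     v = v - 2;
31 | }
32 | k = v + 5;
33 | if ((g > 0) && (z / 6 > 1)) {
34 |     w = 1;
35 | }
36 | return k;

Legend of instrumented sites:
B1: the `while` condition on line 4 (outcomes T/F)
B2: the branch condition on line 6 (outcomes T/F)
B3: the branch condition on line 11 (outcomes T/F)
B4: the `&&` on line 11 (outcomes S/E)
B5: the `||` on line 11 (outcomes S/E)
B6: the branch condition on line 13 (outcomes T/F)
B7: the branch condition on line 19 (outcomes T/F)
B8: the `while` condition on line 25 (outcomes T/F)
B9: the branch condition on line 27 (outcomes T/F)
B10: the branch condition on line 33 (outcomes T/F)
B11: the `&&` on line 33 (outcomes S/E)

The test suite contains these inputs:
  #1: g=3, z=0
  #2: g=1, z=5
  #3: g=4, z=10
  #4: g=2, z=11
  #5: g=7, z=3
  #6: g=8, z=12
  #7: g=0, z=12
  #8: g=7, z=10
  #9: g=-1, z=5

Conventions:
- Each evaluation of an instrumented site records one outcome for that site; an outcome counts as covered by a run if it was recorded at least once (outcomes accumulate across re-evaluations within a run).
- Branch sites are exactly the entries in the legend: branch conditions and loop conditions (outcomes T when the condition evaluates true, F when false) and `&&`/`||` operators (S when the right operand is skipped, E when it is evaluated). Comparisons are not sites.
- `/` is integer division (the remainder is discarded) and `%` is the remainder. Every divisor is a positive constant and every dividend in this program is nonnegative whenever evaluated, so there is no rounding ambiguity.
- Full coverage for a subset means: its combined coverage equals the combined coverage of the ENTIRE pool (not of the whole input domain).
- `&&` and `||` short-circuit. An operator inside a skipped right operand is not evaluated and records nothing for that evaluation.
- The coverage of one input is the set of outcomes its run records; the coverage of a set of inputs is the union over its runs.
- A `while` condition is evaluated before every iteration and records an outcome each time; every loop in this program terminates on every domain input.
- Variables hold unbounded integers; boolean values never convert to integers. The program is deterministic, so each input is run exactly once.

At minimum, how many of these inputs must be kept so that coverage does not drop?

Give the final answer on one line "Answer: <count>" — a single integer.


#1 (g=3, z=0) -> B1->T, B2->F, B1->T, B2->F, B1->T, B2->F, B1->F, B4->E, B5->S, B3->T, B7->T, B8->T, B9->T, B8->T, ...; covered: B1=T, B1=F, B2=F, B3=T, B4=E, B5=S, B7=T, B8=T, B8=F, B9=T, B10=F, B11=E
#2 (g=1, z=5) -> B1->T, B2->T, B1->T, B2->F, B1->T, B2->F, B1->T, B2->F, B1->T, B2->F, B1->F, B4->E, B5->S, B3->T, ...; covered: B1=T, B1=F, B2=T, B2=F, B3=T, B4=E, B5=S, B7=T, B8=T, B8=F, B9=T, B10=F, B11=E
#3 (g=4, z=10) -> B1->T, B2->F, B1->T, B2->F, B1->F, B4->E, B5->E, B3->T, B7->T, B8->T, B9->T, B8->T, B9->T, B8->T, ...; covered: B1=T, B1=F, B2=F, B3=T, B4=E, B5=E, B7=T, B8=T, B8=F, B9=T, B10=F, B11=E
#4 (g=2, z=11) -> B1->T, B2->F, B1->T, B2->F, B1->T, B2->F, B1->T, B2->F, B1->F, B4->E, B5->E, B3->T, B7->T, B8->T, ...; covered: B1=T, B1=F, B2=F, B3=T, B4=E, B5=E, B7=T, B8=T, B8=F, B9=T, B10=F, B11=E
#5 (g=7, z=3) -> B1->F, B4->E, B5->S, B3->T, B7->T, B8->T, B9->T, B8->T, B9->T, B8->T, B9->T, B8->T, B9->T, B8->T, ...; covered: B1=F, B3=T, B4=E, B5=S, B7=T, B8=T, B8=F, B9=T, B10=F, B11=E
#6 (g=8, z=12) -> B1->F, B4->S, B3->F, B6->T, B7->T, B8->T, B9->T, B8->T, B9->T, B8->T, B9->T, B8->T, B9->T, B8->T, ...; covered: B1=F, B3=F, B4=S, B6=T, B7=T, B8=T, B8=F, B9=T, B10=T, B11=E
#7 (g=0, z=12) -> B1->T, B2->T, B1->T, B2->T, B1->T, B2->F, B1->T, B2->F, B1->T, B2->F, B1->T, B2->F, B1->F, B4->E, ...; covered: B1=T, B1=F, B2=T, B2=F, B3=F, B4=E, B5=E, B6=T, B7=T, B8=T, B8=F, B9=T, B10=F, B11=S
#8 (g=7, z=10) -> B1->F, B4->S, B3->F, B6->F, B7->T, B8->T, B9->T, B8->T, B9->T, B8->T, B9->T, B8->T, B9->T, B8->T, ...; covered: B1=F, B3=F, B4=S, B6=F, B7=T, B8=T, B8=F, B9=T, B10=F, B11=E
#9 (g=-1, z=5) -> B1->T, B2->T, B1->T, B2->T, B1->T, B2->T, B1->T, B2->F, B1->T, B2->F, B1->T, B2->F, B1->T, B2->F, ...; covered: B1=T, B1=F, B2=T, B2=F, B3=T, B4=E, B5=S, B7=F, B8=T, B8=F, B9=T, B10=F, B11=S
union over all inputs: B1=T, B1=F, B2=T, B2=F, B3=T, B3=F, B4=S, B4=E, B5=S, B5=E, B6=T, B6=F, B7=T, B7=F, B8=T, B8=F, B9=T, B10=T, B10=F, B11=S, B11=E (21 outcomes)
checked all size-1 subsets: none covers 21 outcomes (max 14/21)
checked all size-2 subsets: none covers 21 outcomes (max 19/21)
checked all size-3 subsets: none covers 21 outcomes (max 20/21)
size 4: inputs {3, 6, 8, 9} cover all 21 outcomes, and no lexicographically smaller subset of this size does
Answer: 4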